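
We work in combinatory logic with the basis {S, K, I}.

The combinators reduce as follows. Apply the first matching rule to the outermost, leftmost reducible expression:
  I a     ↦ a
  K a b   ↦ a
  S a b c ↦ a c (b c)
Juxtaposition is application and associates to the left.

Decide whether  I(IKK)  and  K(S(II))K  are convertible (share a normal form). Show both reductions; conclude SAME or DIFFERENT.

Answer: DIFFERENT — A ⇓ KK, B ⇓ SI

Working:
Term A:
  start: I(IKK)
  step 1: IKK
  step 2: KK

Term B:
  start: K(S(II))K
  step 1: S(II)
  step 2: SI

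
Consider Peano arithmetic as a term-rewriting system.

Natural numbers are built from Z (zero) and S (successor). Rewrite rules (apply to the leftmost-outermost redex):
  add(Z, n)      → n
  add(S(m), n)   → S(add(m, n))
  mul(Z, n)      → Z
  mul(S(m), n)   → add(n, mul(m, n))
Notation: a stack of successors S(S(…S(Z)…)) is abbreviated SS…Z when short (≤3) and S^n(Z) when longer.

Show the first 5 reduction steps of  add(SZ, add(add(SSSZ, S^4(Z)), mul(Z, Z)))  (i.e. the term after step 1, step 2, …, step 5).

Answer: after 5 steps: S(S(add(S(add(SZ, S^4(Z))), mul(Z, Z))))

Reduction:
  start: add(SZ, add(add(SSSZ, S^4(Z)), mul(Z, Z)))
  →1  S(add(Z, add(add(SSSZ, S^4(Z)), mul(Z, Z))))
  →2  S(add(add(SSSZ, S^4(Z)), mul(Z, Z)))
  →3  S(add(S(add(SSZ, S^4(Z))), mul(Z, Z)))
  →4  S(S(add(add(SSZ, S^4(Z)), mul(Z, Z))))
  →5  S(S(add(S(add(SZ, S^4(Z))), mul(Z, Z))))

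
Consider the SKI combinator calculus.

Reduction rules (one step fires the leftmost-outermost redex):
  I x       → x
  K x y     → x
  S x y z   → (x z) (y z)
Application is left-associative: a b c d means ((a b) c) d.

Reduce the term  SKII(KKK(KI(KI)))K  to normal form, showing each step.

Answer: normal form = I  (in 6 steps)

Derivation:
  start: SKII(KKK(KI(KI)))K
  →1  KI(II)(KKK(KI(KI)))K
  →2  I(KKK(KI(KI)))K
  →3  KKK(KI(KI))K
  →4  K(KI(KI))K
  →5  KI(KI)
  →6  I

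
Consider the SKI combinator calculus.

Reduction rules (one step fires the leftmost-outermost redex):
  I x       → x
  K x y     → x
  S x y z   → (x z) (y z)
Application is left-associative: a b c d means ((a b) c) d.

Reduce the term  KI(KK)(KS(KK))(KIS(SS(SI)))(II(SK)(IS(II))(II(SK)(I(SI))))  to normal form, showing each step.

  start: KI(KK)(KS(KK))(KIS(SS(SI)))(II(SK)(IS(II))(II(SK)(I(SI))))
  step 1: I(KS(KK))(KIS(SS(SI)))(II(SK)(IS(II))(II(SK)(I(SI))))
  step 2: KS(KK)(KIS(SS(SI)))(II(SK)(IS(II))(II(SK)(I(SI))))
  step 3: S(KIS(SS(SI)))(II(SK)(IS(II))(II(SK)(I(SI))))
  step 4: S(I(SS(SI)))(II(SK)(IS(II))(II(SK)(I(SI))))
  step 5: S(SS(SI))(II(SK)(IS(II))(II(SK)(I(SI))))
  step 6: S(SS(SI))(I(SK)(IS(II))(II(SK)(I(SI))))
  step 7: S(SS(SI))(SK(IS(II))(II(SK)(I(SI))))
  step 8: S(SS(SI))(K(II(SK)(I(SI)))(IS(II)(II(SK)(I(SI)))))
  step 9: S(SS(SI))(II(SK)(I(SI)))
  step 10: S(SS(SI))(I(SK)(I(SI)))
  step 11: S(SS(SI))(SK(I(SI)))
  step 12: S(SS(SI))(SK(SI))

Answer: normal form = S(SS(SI))(SK(SI))  (in 12 steps)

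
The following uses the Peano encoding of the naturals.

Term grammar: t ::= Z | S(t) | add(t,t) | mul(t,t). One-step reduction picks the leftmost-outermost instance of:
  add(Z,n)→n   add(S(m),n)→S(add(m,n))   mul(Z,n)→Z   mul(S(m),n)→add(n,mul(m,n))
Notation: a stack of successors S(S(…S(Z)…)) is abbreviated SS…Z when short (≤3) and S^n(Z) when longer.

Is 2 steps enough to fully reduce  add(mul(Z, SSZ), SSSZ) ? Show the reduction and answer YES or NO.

Answer: YES — reaches normal form SSSZ in 2 ≤ 2 steps

Derivation:
  start: add(mul(Z, SSZ), SSSZ)
  [1] add(Z, SSSZ)
  [2] SSSZ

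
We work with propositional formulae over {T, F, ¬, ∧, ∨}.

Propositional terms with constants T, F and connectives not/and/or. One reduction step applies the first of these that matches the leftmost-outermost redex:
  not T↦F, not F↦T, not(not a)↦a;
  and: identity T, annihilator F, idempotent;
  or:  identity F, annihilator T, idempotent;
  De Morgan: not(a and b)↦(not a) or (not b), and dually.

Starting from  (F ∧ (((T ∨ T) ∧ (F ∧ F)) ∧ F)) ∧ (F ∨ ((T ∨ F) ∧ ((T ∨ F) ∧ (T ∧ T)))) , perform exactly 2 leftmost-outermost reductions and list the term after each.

Answer: after 2 steps: F

Derivation:
  start: (F ∧ (((T ∨ T) ∧ (F ∧ F)) ∧ F)) ∧ (F ∨ ((T ∨ F) ∧ ((T ∨ F) ∧ (T ∧ T))))
  →1  F ∧ (F ∨ ((T ∨ F) ∧ ((T ∨ F) ∧ (T ∧ T))))
  →2  F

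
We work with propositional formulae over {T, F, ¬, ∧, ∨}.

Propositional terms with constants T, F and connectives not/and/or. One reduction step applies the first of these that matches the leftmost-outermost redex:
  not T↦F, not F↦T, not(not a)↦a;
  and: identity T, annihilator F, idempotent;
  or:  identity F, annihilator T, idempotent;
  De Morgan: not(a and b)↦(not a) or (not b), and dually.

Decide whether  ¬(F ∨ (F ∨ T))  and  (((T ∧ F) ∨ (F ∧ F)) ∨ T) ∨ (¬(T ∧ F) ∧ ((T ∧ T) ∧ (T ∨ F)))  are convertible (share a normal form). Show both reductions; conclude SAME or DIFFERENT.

Answer: DIFFERENT — A ⇓ F, B ⇓ T

Working:
Term A:
  start: ¬(F ∨ (F ∨ T))
  [1] ¬F ∧ ¬(F ∨ T)
  [2] T ∧ ¬(F ∨ T)
  [3] ¬(F ∨ T)
  [4] ¬F ∧ ¬T
  [5] T ∧ ¬T
  [6] ¬T
  [7] F

Term B:
  start: (((T ∧ F) ∨ (F ∧ F)) ∨ T) ∨ (¬(T ∧ F) ∧ ((T ∧ T) ∧ (T ∨ F)))
  [1] T ∨ (¬(T ∧ F) ∧ ((T ∧ T) ∧ (T ∨ F)))
  [2] T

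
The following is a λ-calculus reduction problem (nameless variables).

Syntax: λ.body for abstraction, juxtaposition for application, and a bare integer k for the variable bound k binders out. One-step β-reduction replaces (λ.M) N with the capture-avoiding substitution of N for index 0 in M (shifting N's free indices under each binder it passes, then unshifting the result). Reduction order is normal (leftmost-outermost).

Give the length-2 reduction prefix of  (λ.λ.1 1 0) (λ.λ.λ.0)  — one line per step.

Answer: after 2 steps: λ.(λ.λ.0) 0

Reduction:
  start: (λ.λ.1 1 0) (λ.λ.λ.0)
  [1] λ.(λ.λ.λ.0) (λ.λ.λ.0) 0
  [2] λ.(λ.λ.0) 0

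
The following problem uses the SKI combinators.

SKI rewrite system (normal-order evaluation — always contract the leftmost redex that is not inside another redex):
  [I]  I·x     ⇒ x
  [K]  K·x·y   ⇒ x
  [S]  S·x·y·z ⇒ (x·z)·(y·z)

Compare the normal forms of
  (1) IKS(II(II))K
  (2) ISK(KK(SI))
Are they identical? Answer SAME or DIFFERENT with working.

Answer: DIFFERENT — A ⇓ SK, B ⇓ SKK

Reduction:
Term A:
  start: IKS(II(II))K
  [1] KS(II(II))K
  [2] SK

Term B:
  start: ISK(KK(SI))
  [1] SK(KK(SI))
  [2] SKK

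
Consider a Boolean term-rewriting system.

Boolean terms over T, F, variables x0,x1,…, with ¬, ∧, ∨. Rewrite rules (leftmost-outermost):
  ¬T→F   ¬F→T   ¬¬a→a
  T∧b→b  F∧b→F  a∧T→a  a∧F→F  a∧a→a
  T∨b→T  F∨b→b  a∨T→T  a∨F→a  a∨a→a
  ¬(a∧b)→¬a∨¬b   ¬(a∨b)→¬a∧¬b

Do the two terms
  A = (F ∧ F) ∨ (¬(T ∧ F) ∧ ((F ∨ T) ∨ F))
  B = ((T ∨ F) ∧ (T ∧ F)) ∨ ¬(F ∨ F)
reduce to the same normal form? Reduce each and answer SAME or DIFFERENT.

Answer: SAME — A ⇓ T, B ⇓ T

Reduction:
Term A:
  start: (F ∧ F) ∨ (¬(T ∧ F) ∧ ((F ∨ T) ∨ F))
  [1] F ∨ (¬(T ∧ F) ∧ ((F ∨ T) ∨ F))
  [2] ¬(T ∧ F) ∧ ((F ∨ T) ∨ F)
  [3] (¬T ∨ ¬F) ∧ ((F ∨ T) ∨ F)
  [4] (F ∨ ¬F) ∧ ((F ∨ T) ∨ F)
  [5] ¬F ∧ ((F ∨ T) ∨ F)
  [6] T ∧ ((F ∨ T) ∨ F)
  [7] (F ∨ T) ∨ F
  [8] F ∨ T
  [9] T

Term B:
  start: ((T ∨ F) ∧ (T ∧ F)) ∨ ¬(F ∨ F)
  [1] (T ∧ (T ∧ F)) ∨ ¬(F ∨ F)
  [2] (T ∧ F) ∨ ¬(F ∨ F)
  [3] F ∨ ¬(F ∨ F)
  [4] ¬(F ∨ F)
  [5] ¬F ∧ ¬F
  [6] ¬F
  [7] T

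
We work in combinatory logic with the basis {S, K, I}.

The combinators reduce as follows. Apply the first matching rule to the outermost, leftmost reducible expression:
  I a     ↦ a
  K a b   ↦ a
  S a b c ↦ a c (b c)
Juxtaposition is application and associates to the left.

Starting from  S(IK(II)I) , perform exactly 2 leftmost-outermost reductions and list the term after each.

  start: S(IK(II)I)
  [1] S(K(II)I)
  [2] S(II)

Answer: after 2 steps: S(II)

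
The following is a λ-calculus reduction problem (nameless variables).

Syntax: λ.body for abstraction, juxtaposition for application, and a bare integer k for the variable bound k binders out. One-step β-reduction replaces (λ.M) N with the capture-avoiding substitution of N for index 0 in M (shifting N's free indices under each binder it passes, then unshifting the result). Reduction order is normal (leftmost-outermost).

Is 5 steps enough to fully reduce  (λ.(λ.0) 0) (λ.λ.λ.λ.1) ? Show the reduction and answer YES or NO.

  start: (λ.(λ.0) 0) (λ.λ.λ.λ.1)
  step 1: (λ.0) (λ.λ.λ.λ.1)
  step 2: λ.λ.λ.λ.1

Answer: YES — reaches normal form λ.λ.λ.λ.1 in 2 ≤ 5 steps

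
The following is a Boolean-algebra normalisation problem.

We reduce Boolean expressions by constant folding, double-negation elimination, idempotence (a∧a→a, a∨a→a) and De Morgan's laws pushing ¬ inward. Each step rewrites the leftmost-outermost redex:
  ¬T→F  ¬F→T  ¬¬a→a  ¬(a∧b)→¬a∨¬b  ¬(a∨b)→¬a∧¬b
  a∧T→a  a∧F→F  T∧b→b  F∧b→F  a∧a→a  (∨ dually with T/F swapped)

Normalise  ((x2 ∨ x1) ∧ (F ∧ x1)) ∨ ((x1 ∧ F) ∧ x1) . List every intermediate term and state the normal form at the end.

  start: ((x2 ∨ x1) ∧ (F ∧ x1)) ∨ ((x1 ∧ F) ∧ x1)
  [1] ((x2 ∨ x1) ∧ F) ∨ ((x1 ∧ F) ∧ x1)
  [2] F ∨ ((x1 ∧ F) ∧ x1)
  [3] (x1 ∧ F) ∧ x1
  [4] F ∧ x1
  [5] F

Answer: normal form = F  (in 5 steps)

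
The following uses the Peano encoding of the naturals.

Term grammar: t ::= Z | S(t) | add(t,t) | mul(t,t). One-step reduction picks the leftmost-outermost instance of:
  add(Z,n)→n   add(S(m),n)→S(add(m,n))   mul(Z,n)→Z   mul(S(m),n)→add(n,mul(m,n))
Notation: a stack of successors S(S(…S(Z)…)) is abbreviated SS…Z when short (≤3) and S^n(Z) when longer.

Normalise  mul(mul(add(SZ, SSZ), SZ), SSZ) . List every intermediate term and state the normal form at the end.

Answer: normal form = S^6(Z)  (in 25 steps)

Derivation:
  start: mul(mul(add(SZ, SSZ), SZ), SSZ)
  →1  mul(mul(S(add(Z, SSZ)), SZ), SSZ)
  →2  mul(add(SZ, mul(add(Z, SSZ), SZ)), SSZ)
  →3  mul(S(add(Z, mul(add(Z, SSZ), SZ))), SSZ)
  →4  add(SSZ, mul(add(Z, mul(add(Z, SSZ), SZ)), SSZ))
  →5  S(add(SZ, mul(add(Z, mul(add(Z, SSZ), SZ)), SSZ)))
  →6  S(S(add(Z, mul(add(Z, mul(add(Z, SSZ), SZ)), SSZ))))
  →7  S(S(mul(add(Z, mul(add(Z, SSZ), SZ)), SSZ)))
  →8  S(S(mul(mul(add(Z, SSZ), SZ), SSZ)))
  →9  S(S(mul(mul(SSZ, SZ), SSZ)))
  →10  S(S(mul(add(SZ, mul(SZ, SZ)), SSZ)))
  →11  S(S(mul(S(add(Z, mul(SZ, SZ))), SSZ)))
  →12  S(S(add(SSZ, mul(add(Z, mul(SZ, SZ)), SSZ))))
  →13  S(S(S(add(SZ, mul(add(Z, mul(SZ, SZ)), SSZ)))))
  →14  S(S(S(S(add(Z, mul(add(Z, mul(SZ, SZ)), SSZ))))))
  →15  S(S(S(S(mul(add(Z, mul(SZ, SZ)), SSZ)))))
  →16  S(S(S(S(mul(mul(SZ, SZ), SSZ)))))
  →17  S(S(S(S(mul(add(SZ, mul(Z, SZ)), SSZ)))))
  →18  S(S(S(S(mul(S(add(Z, mul(Z, SZ))), SSZ)))))
  →19  S(S(S(S(add(SSZ, mul(add(Z, mul(Z, SZ)), SSZ))))))
  →20  S(S(S(S(S(add(SZ, mul(add(Z, mul(Z, SZ)), SSZ)))))))
  →21  S(S(S(S(S(S(add(Z, mul(add(Z, mul(Z, SZ)), SSZ))))))))
  →22  S(S(S(S(S(S(mul(add(Z, mul(Z, SZ)), SSZ)))))))
  →23  S(S(S(S(S(S(mul(mul(Z, SZ), SSZ)))))))
  →24  S(S(S(S(S(S(mul(Z, SSZ)))))))
  →25  S^6(Z)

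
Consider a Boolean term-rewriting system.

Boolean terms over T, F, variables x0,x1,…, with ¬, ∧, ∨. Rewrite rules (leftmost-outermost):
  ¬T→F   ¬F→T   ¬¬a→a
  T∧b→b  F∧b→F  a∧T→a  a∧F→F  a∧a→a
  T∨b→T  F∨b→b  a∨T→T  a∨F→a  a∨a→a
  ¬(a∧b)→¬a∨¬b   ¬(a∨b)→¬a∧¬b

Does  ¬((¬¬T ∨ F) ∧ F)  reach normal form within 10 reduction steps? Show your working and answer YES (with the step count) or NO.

  start: ¬((¬¬T ∨ F) ∧ F)
  →1  ¬(¬¬T ∨ F) ∨ ¬F
  →2  (¬¬¬T ∧ ¬F) ∨ ¬F
  →3  (¬T ∧ ¬F) ∨ ¬F
  →4  (F ∧ ¬F) ∨ ¬F
  →5  F ∨ ¬F
  →6  ¬F
  →7  T

Answer: YES — reaches normal form T in 7 ≤ 10 steps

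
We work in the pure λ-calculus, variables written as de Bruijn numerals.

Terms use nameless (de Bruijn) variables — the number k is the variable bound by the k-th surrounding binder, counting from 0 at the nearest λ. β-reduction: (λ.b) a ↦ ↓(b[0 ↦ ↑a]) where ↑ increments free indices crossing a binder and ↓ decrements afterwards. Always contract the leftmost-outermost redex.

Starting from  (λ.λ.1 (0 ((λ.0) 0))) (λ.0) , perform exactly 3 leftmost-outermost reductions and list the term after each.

Answer: after 3 steps: λ.0 0

Derivation:
  start: (λ.λ.1 (0 ((λ.0) 0))) (λ.0)
  [1] λ.(λ.0) (0 ((λ.0) 0))
  [2] λ.0 ((λ.0) 0)
  [3] λ.0 0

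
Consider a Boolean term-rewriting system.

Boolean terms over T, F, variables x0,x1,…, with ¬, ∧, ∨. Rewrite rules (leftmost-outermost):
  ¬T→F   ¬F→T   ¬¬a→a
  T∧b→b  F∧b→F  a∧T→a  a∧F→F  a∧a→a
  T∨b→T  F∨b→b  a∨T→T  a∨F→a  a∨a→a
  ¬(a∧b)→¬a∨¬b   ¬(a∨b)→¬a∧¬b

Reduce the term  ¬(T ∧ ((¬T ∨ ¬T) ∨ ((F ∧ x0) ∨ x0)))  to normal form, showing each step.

Answer: normal form = ¬x0  (in 13 steps)

Reduction:
  start: ¬(T ∧ ((¬T ∨ ¬T) ∨ ((F ∧ x0) ∨ x0)))
  →1  ¬T ∨ ¬((¬T ∨ ¬T) ∨ ((F ∧ x0) ∨ x0))
  →2  F ∨ ¬((¬T ∨ ¬T) ∨ ((F ∧ x0) ∨ x0))
  →3  ¬((¬T ∨ ¬T) ∨ ((F ∧ x0) ∨ x0))
  →4  ¬(¬T ∨ ¬T) ∧ ¬((F ∧ x0) ∨ x0)
  →5  (¬¬T ∧ ¬¬T) ∧ ¬((F ∧ x0) ∨ x0)
  →6  ¬¬T ∧ ¬((F ∧ x0) ∨ x0)
  →7  T ∧ ¬((F ∧ x0) ∨ x0)
  →8  ¬((F ∧ x0) ∨ x0)
  →9  ¬(F ∧ x0) ∧ ¬x0
  →10  (¬F ∨ ¬x0) ∧ ¬x0
  →11  (T ∨ ¬x0) ∧ ¬x0
  →12  T ∧ ¬x0
  →13  ¬x0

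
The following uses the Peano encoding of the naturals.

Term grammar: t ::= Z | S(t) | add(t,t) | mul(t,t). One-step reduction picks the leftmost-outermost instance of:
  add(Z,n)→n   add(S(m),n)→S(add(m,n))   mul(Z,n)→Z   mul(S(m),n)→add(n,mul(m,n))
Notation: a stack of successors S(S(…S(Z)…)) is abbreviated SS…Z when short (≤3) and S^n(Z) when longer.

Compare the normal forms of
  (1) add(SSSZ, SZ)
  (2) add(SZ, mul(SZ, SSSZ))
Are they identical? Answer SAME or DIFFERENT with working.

Term A:
  start: add(SSSZ, SZ)
  [1] S(add(SSZ, SZ))
  [2] S(S(add(SZ, SZ)))
  [3] S(S(S(add(Z, SZ))))
  [4] S^4(Z)

Term B:
  start: add(SZ, mul(SZ, SSSZ))
  [1] S(add(Z, mul(SZ, SSSZ)))
  [2] S(mul(SZ, SSSZ))
  [3] S(add(SSSZ, mul(Z, SSSZ)))
  [4] S(S(add(SSZ, mul(Z, SSSZ))))
  [5] S(S(S(add(SZ, mul(Z, SSSZ)))))
  [6] S(S(S(S(add(Z, mul(Z, SSSZ))))))
  [7] S(S(S(S(mul(Z, SSSZ)))))
  [8] S^4(Z)

Answer: SAME — A ⇓ S^4(Z), B ⇓ S^4(Z)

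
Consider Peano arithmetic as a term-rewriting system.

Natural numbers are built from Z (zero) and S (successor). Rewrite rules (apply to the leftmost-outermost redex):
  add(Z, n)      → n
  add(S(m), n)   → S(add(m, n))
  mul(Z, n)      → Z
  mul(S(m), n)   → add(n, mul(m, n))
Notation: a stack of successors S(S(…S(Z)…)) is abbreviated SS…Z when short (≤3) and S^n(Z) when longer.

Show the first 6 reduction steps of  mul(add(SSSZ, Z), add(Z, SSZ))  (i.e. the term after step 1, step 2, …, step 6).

  start: mul(add(SSSZ, Z), add(Z, SSZ))
  [1] mul(S(add(SSZ, Z)), add(Z, SSZ))
  [2] add(add(Z, SSZ), mul(add(SSZ, Z), add(Z, SSZ)))
  [3] add(SSZ, mul(add(SSZ, Z), add(Z, SSZ)))
  [4] S(add(SZ, mul(add(SSZ, Z), add(Z, SSZ))))
  [5] S(S(add(Z, mul(add(SSZ, Z), add(Z, SSZ)))))
  [6] S(S(mul(add(SSZ, Z), add(Z, SSZ))))

Answer: after 6 steps: S(S(mul(add(SSZ, Z), add(Z, SSZ))))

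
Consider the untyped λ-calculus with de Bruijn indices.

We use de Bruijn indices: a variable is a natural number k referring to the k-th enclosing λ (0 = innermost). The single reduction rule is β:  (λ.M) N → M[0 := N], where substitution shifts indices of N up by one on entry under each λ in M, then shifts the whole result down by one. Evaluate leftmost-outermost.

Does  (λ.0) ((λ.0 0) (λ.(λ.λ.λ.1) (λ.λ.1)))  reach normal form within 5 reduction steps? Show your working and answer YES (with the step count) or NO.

Answer: YES — reaches normal form λ.λ.1 in 4 ≤ 5 steps

Derivation:
  start: (λ.0) ((λ.0 0) (λ.(λ.λ.λ.1) (λ.λ.1)))
  [1] (λ.0 0) (λ.(λ.λ.λ.1) (λ.λ.1))
  [2] (λ.(λ.λ.λ.1) (λ.λ.1)) (λ.(λ.λ.λ.1) (λ.λ.1))
  [3] (λ.λ.λ.1) (λ.λ.1)
  [4] λ.λ.1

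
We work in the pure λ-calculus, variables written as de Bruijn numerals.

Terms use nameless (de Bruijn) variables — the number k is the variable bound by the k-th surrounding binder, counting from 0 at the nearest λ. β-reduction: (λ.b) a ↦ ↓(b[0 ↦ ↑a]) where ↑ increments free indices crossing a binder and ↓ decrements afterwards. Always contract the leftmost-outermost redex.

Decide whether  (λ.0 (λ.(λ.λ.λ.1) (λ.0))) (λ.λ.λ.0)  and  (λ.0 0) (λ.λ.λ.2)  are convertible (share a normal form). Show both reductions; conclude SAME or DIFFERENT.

Answer: DIFFERENT — A ⇓ λ.λ.0, B ⇓ λ.λ.λ.λ.λ.2

Derivation:
Term A:
  start: (λ.0 (λ.(λ.λ.λ.1) (λ.0))) (λ.λ.λ.0)
  step 1: (λ.λ.λ.0) (λ.(λ.λ.λ.1) (λ.0))
  step 2: λ.λ.0

Term B:
  start: (λ.0 0) (λ.λ.λ.2)
  step 1: (λ.λ.λ.2) (λ.λ.λ.2)
  step 2: λ.λ.λ.λ.λ.2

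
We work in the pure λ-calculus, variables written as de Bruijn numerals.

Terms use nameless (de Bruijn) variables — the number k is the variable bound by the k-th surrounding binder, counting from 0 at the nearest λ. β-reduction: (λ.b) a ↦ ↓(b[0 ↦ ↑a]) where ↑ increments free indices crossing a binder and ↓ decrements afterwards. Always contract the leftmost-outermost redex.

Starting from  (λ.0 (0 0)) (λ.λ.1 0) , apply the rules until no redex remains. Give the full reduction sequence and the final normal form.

  start: (λ.0 (0 0)) (λ.λ.1 0)
  [1] (λ.λ.1 0) ((λ.λ.1 0) (λ.λ.1 0))
  [2] λ.(λ.λ.1 0) (λ.λ.1 0) 0
  [3] λ.(λ.(λ.λ.1 0) 0) 0
  [4] λ.(λ.λ.1 0) 0
  [5] λ.λ.1 0

Answer: normal form = λ.λ.1 0  (in 5 steps)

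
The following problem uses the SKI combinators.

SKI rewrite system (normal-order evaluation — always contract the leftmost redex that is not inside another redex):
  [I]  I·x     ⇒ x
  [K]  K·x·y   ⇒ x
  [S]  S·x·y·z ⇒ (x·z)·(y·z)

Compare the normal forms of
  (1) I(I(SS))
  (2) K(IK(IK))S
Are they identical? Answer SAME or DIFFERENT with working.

Answer: DIFFERENT — A ⇓ SS, B ⇓ KK

Working:
Term A:
  start: I(I(SS))
  [1] I(SS)
  [2] SS

Term B:
  start: K(IK(IK))S
  [1] IK(IK)
  [2] K(IK)
  [3] KK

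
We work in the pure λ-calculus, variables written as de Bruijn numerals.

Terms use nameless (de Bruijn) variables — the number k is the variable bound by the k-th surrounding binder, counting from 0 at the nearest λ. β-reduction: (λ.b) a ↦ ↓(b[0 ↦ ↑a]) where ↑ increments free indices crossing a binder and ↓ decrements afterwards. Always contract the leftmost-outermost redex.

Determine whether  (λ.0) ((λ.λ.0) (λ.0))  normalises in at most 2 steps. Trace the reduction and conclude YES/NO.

Answer: YES — reaches normal form λ.0 in 2 ≤ 2 steps

Working:
  start: (λ.0) ((λ.λ.0) (λ.0))
  step 1: (λ.λ.0) (λ.0)
  step 2: λ.0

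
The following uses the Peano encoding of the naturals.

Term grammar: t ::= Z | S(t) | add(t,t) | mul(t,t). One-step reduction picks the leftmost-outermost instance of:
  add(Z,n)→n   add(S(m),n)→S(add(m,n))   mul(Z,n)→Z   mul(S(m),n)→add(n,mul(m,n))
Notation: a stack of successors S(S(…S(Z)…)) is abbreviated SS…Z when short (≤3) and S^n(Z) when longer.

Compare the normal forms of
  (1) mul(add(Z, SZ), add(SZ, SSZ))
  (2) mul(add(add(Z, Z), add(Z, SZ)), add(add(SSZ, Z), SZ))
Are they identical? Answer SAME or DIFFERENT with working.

Answer: SAME — A ⇓ SSSZ, B ⇓ SSSZ

Working:
Term A:
  start: mul(add(Z, SZ), add(SZ, SSZ))
  step 1: mul(SZ, add(SZ, SSZ))
  step 2: add(add(SZ, SSZ), mul(Z, add(SZ, SSZ)))
  step 3: add(S(add(Z, SSZ)), mul(Z, add(SZ, SSZ)))
  step 4: S(add(add(Z, SSZ), mul(Z, add(SZ, SSZ))))
  step 5: S(add(SSZ, mul(Z, add(SZ, SSZ))))
  step 6: S(S(add(SZ, mul(Z, add(SZ, SSZ)))))
  step 7: S(S(S(add(Z, mul(Z, add(SZ, SSZ))))))
  step 8: S(S(S(mul(Z, add(SZ, SSZ)))))
  step 9: SSSZ

Term B:
  start: mul(add(add(Z, Z), add(Z, SZ)), add(add(SSZ, Z), SZ))
  step 1: mul(add(Z, add(Z, SZ)), add(add(SSZ, Z), SZ))
  step 2: mul(add(Z, SZ), add(add(SSZ, Z), SZ))
  step 3: mul(SZ, add(add(SSZ, Z), SZ))
  step 4: add(add(add(SSZ, Z), SZ), mul(Z, add(add(SSZ, Z), SZ)))
  step 5: add(add(S(add(SZ, Z)), SZ), mul(Z, add(add(SSZ, Z), SZ)))
  step 6: add(S(add(add(SZ, Z), SZ)), mul(Z, add(add(SSZ, Z), SZ)))
  step 7: S(add(add(add(SZ, Z), SZ), mul(Z, add(add(SSZ, Z), SZ))))
  step 8: S(add(add(S(add(Z, Z)), SZ), mul(Z, add(add(SSZ, Z), SZ))))
  step 9: S(add(S(add(add(Z, Z), SZ)), mul(Z, add(add(SSZ, Z), SZ))))
  step 10: S(S(add(add(add(Z, Z), SZ), mul(Z, add(add(SSZ, Z), SZ)))))
  step 11: S(S(add(add(Z, SZ), mul(Z, add(add(SSZ, Z), SZ)))))
  step 12: S(S(add(SZ, mul(Z, add(add(SSZ, Z), SZ)))))
  step 13: S(S(S(add(Z, mul(Z, add(add(SSZ, Z), SZ))))))
  step 14: S(S(S(mul(Z, add(add(SSZ, Z), SZ)))))
  step 15: SSSZ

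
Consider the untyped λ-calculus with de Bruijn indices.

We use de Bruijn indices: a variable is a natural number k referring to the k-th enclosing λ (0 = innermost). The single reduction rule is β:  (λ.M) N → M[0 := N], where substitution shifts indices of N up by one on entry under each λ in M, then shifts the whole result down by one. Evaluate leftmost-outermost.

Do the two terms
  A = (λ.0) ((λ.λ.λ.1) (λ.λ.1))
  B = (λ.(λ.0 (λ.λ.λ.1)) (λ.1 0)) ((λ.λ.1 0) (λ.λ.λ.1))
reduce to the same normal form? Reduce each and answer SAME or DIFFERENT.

Answer: SAME — A ⇓ λ.λ.1, B ⇓ λ.λ.1

Derivation:
Term A:
  start: (λ.0) ((λ.λ.λ.1) (λ.λ.1))
  →1  (λ.λ.λ.1) (λ.λ.1)
  →2  λ.λ.1

Term B:
  start: (λ.(λ.0 (λ.λ.λ.1)) (λ.1 0)) ((λ.λ.1 0) (λ.λ.λ.1))
  →1  (λ.0 (λ.λ.λ.1)) (λ.(λ.λ.1 0) (λ.λ.λ.1) 0)
  →2  (λ.(λ.λ.1 0) (λ.λ.λ.1) 0) (λ.λ.λ.1)
  →3  (λ.λ.1 0) (λ.λ.λ.1) (λ.λ.λ.1)
  →4  (λ.(λ.λ.λ.1) 0) (λ.λ.λ.1)
  →5  (λ.λ.λ.1) (λ.λ.λ.1)
  →6  λ.λ.1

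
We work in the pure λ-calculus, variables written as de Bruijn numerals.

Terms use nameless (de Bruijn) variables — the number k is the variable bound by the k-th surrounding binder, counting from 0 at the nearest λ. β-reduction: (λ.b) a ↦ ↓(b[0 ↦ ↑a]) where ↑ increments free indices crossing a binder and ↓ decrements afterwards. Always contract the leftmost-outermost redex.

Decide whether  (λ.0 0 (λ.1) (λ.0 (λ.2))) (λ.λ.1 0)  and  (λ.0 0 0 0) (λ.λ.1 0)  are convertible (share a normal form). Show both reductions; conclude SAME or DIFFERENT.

Answer: SAME — A ⇓ λ.λ.1 0, B ⇓ λ.λ.1 0

Reduction:
Term A:
  start: (λ.0 0 (λ.1) (λ.0 (λ.2))) (λ.λ.1 0)
  →1  (λ.λ.1 0) (λ.λ.1 0) (λ.λ.λ.1 0) (λ.0 (λ.λ.λ.1 0))
  →2  (λ.(λ.λ.1 0) 0) (λ.λ.λ.1 0) (λ.0 (λ.λ.λ.1 0))
  →3  (λ.λ.1 0) (λ.λ.λ.1 0) (λ.0 (λ.λ.λ.1 0))
  →4  (λ.(λ.λ.λ.1 0) 0) (λ.0 (λ.λ.λ.1 0))
  →5  (λ.λ.λ.1 0) (λ.0 (λ.λ.λ.1 0))
  →6  λ.λ.1 0

Term B:
  start: (λ.0 0 0 0) (λ.λ.1 0)
  →1  (λ.λ.1 0) (λ.λ.1 0) (λ.λ.1 0) (λ.λ.1 0)
  →2  (λ.(λ.λ.1 0) 0) (λ.λ.1 0) (λ.λ.1 0)
  →3  (λ.λ.1 0) (λ.λ.1 0) (λ.λ.1 0)
  →4  (λ.(λ.λ.1 0) 0) (λ.λ.1 0)
  →5  (λ.λ.1 0) (λ.λ.1 0)
  →6  λ.(λ.λ.1 0) 0
  →7  λ.λ.1 0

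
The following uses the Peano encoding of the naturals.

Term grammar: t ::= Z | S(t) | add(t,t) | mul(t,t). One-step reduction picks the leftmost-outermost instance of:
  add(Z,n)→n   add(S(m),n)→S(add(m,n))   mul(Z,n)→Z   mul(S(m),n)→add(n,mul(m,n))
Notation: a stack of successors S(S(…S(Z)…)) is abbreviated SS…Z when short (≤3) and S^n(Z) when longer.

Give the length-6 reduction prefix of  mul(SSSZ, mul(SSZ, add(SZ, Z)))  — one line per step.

Answer: after 6 steps: S(add(add(Z, mul(SZ, add(SZ, Z))), mul(SSZ, mul(SSZ, add(SZ, Z)))))

Derivation:
  start: mul(SSSZ, mul(SSZ, add(SZ, Z)))
  [1] add(mul(SSZ, add(SZ, Z)), mul(SSZ, mul(SSZ, add(SZ, Z))))
  [2] add(add(add(SZ, Z), mul(SZ, add(SZ, Z))), mul(SSZ, mul(SSZ, add(SZ, Z))))
  [3] add(add(S(add(Z, Z)), mul(SZ, add(SZ, Z))), mul(SSZ, mul(SSZ, add(SZ, Z))))
  [4] add(S(add(add(Z, Z), mul(SZ, add(SZ, Z)))), mul(SSZ, mul(SSZ, add(SZ, Z))))
  [5] S(add(add(add(Z, Z), mul(SZ, add(SZ, Z))), mul(SSZ, mul(SSZ, add(SZ, Z)))))
  [6] S(add(add(Z, mul(SZ, add(SZ, Z))), mul(SSZ, mul(SSZ, add(SZ, Z)))))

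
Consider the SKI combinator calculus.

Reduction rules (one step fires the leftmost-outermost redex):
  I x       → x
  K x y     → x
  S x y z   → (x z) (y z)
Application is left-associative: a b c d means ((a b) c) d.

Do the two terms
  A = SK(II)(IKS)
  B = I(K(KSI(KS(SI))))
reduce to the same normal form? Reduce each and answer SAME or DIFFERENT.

Term A:
  start: SK(II)(IKS)
  step 1: K(IKS)(II(IKS))
  step 2: IKS
  step 3: KS

Term B:
  start: I(K(KSI(KS(SI))))
  step 1: K(KSI(KS(SI)))
  step 2: K(S(KS(SI)))
  step 3: K(SS)

Answer: DIFFERENT — A ⇓ KS, B ⇓ K(SS)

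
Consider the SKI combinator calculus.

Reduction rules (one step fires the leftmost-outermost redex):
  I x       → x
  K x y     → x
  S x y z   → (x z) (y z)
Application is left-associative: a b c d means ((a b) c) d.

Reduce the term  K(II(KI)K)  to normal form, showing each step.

Answer: normal form = KI  (in 3 steps)

Derivation:
  start: K(II(KI)K)
  [1] K(I(KI)K)
  [2] K(KIK)
  [3] KI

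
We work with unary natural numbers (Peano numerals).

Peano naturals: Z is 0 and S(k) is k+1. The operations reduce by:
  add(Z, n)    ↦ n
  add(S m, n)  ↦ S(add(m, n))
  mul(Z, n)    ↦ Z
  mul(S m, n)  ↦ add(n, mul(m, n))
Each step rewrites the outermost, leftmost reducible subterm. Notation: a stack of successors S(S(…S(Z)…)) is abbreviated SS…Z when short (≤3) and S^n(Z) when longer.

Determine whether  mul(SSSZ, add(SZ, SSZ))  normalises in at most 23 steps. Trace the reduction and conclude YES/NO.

  start: mul(SSSZ, add(SZ, SSZ))
  step 1: add(add(SZ, SSZ), mul(SSZ, add(SZ, SSZ)))
  step 2: add(S(add(Z, SSZ)), mul(SSZ, add(SZ, SSZ)))
  step 3: S(add(add(Z, SSZ), mul(SSZ, add(SZ, SSZ))))
  step 4: S(add(SSZ, mul(SSZ, add(SZ, SSZ))))
  step 5: S(S(add(SZ, mul(SSZ, add(SZ, SSZ)))))
  step 6: S(S(S(add(Z, mul(SSZ, add(SZ, SSZ))))))
  step 7: S(S(S(mul(SSZ, add(SZ, SSZ)))))
  step 8: S(S(S(add(add(SZ, SSZ), mul(SZ, add(SZ, SSZ))))))
  step 9: S(S(S(add(S(add(Z, SSZ)), mul(SZ, add(SZ, SSZ))))))
  step 10: S(S(S(S(add(add(Z, SSZ), mul(SZ, add(SZ, SSZ)))))))
  step 11: S(S(S(S(add(SSZ, mul(SZ, add(SZ, SSZ)))))))
  step 12: S(S(S(S(S(add(SZ, mul(SZ, add(SZ, SSZ))))))))
  step 13: S(S(S(S(S(S(add(Z, mul(SZ, add(SZ, SSZ)))))))))
  step 14: S(S(S(S(S(S(mul(SZ, add(SZ, SSZ))))))))
  step 15: S(S(S(S(S(S(add(add(SZ, SSZ), mul(Z, add(SZ, SSZ)))))))))
  step 16: S(S(S(S(S(S(add(S(add(Z, SSZ)), mul(Z, add(SZ, SSZ)))))))))
  step 17: S(S(S(S(S(S(S(add(add(Z, SSZ), mul(Z, add(SZ, SSZ))))))))))
  step 18: S(S(S(S(S(S(S(add(SSZ, mul(Z, add(SZ, SSZ))))))))))
  step 19: S(S(S(S(S(S(S(S(add(SZ, mul(Z, add(SZ, SSZ)))))))))))
  step 20: S(S(S(S(S(S(S(S(S(add(Z, mul(Z, add(SZ, SSZ))))))))))))
  step 21: S(S(S(S(S(S(S(S(S(mul(Z, add(SZ, SSZ)))))))))))
  step 22: S^9(Z)

Answer: YES — reaches normal form S^9(Z) in 22 ≤ 23 steps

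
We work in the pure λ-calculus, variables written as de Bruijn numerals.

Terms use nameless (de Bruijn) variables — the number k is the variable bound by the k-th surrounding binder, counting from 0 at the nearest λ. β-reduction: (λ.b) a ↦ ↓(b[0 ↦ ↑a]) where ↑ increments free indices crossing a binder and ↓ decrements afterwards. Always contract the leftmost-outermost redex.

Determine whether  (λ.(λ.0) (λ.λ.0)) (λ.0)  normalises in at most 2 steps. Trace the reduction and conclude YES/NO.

Answer: YES — reaches normal form λ.λ.0 in 2 ≤ 2 steps

Working:
  start: (λ.(λ.0) (λ.λ.0)) (λ.0)
  →1  (λ.0) (λ.λ.0)
  →2  λ.λ.0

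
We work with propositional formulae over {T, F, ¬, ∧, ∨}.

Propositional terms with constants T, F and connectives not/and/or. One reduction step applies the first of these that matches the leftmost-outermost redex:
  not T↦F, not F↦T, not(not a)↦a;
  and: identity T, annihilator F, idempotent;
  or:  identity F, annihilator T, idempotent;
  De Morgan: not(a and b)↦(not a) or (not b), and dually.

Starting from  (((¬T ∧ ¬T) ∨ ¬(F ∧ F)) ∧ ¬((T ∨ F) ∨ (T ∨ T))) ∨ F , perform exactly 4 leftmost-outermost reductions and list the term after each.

  start: (((¬T ∧ ¬T) ∨ ¬(F ∧ F)) ∧ ¬((T ∨ F) ∨ (T ∨ T))) ∨ F
  [1] ((¬T ∧ ¬T) ∨ ¬(F ∧ F)) ∧ ¬((T ∨ F) ∨ (T ∨ T))
  [2] (¬T ∨ ¬(F ∧ F)) ∧ ¬((T ∨ F) ∨ (T ∨ T))
  [3] (F ∨ ¬(F ∧ F)) ∧ ¬((T ∨ F) ∨ (T ∨ T))
  [4] ¬(F ∧ F) ∧ ¬((T ∨ F) ∨ (T ∨ T))

Answer: after 4 steps: ¬(F ∧ F) ∧ ¬((T ∨ F) ∨ (T ∨ T))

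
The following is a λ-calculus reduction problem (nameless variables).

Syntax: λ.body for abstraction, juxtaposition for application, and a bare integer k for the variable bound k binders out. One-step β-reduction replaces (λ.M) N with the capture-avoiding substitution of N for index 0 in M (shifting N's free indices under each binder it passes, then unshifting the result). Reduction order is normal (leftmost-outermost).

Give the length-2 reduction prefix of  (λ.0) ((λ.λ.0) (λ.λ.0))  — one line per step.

Answer: after 2 steps: λ.0

Derivation:
  start: (λ.0) ((λ.λ.0) (λ.λ.0))
  step 1: (λ.λ.0) (λ.λ.0)
  step 2: λ.0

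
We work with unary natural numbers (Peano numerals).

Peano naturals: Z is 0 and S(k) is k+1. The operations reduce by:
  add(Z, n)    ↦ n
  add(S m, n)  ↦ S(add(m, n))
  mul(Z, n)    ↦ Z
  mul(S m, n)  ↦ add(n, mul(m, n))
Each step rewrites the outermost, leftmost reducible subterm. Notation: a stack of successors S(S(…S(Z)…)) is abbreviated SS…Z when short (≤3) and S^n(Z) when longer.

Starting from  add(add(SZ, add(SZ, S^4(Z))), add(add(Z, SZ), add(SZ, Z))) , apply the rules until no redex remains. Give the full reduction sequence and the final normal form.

Answer: normal form = S^8(Z)  (in 16 steps)

Reduction:
  start: add(add(SZ, add(SZ, S^4(Z))), add(add(Z, SZ), add(SZ, Z)))
  →1  add(S(add(Z, add(SZ, S^4(Z)))), add(add(Z, SZ), add(SZ, Z)))
  →2  S(add(add(Z, add(SZ, S^4(Z))), add(add(Z, SZ), add(SZ, Z))))
  →3  S(add(add(SZ, S^4(Z)), add(add(Z, SZ), add(SZ, Z))))
  →4  S(add(S(add(Z, S^4(Z))), add(add(Z, SZ), add(SZ, Z))))
  →5  S(S(add(add(Z, S^4(Z)), add(add(Z, SZ), add(SZ, Z)))))
  →6  S(S(add(S^4(Z), add(add(Z, SZ), add(SZ, Z)))))
  →7  S(S(S(add(SSSZ, add(add(Z, SZ), add(SZ, Z))))))
  →8  S(S(S(S(add(SSZ, add(add(Z, SZ), add(SZ, Z)))))))
  →9  S(S(S(S(S(add(SZ, add(add(Z, SZ), add(SZ, Z))))))))
  →10  S(S(S(S(S(S(add(Z, add(add(Z, SZ), add(SZ, Z)))))))))
  →11  S(S(S(S(S(S(add(add(Z, SZ), add(SZ, Z))))))))
  →12  S(S(S(S(S(S(add(SZ, add(SZ, Z))))))))
  →13  S(S(S(S(S(S(S(add(Z, add(SZ, Z)))))))))
  →14  S(S(S(S(S(S(S(add(SZ, Z))))))))
  →15  S(S(S(S(S(S(S(S(add(Z, Z)))))))))
  →16  S^8(Z)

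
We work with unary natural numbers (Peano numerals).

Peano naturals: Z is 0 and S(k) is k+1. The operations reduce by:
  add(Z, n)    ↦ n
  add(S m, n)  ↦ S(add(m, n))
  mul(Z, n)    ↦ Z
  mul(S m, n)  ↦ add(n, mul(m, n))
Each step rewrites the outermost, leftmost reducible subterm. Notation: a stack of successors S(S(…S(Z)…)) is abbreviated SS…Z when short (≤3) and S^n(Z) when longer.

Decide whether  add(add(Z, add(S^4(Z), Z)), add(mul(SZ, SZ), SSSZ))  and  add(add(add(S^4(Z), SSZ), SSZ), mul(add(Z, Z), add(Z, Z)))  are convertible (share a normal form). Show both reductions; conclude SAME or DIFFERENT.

Answer: SAME — A ⇓ S^8(Z), B ⇓ S^8(Z)

Reduction:
Term A:
  start: add(add(Z, add(S^4(Z), Z)), add(mul(SZ, SZ), SSSZ))
  →1  add(add(S^4(Z), Z), add(mul(SZ, SZ), SSSZ))
  →2  add(S(add(SSSZ, Z)), add(mul(SZ, SZ), SSSZ))
  →3  S(add(add(SSSZ, Z), add(mul(SZ, SZ), SSSZ)))
  →4  S(add(S(add(SSZ, Z)), add(mul(SZ, SZ), SSSZ)))
  →5  S(S(add(add(SSZ, Z), add(mul(SZ, SZ), SSSZ))))
  →6  S(S(add(S(add(SZ, Z)), add(mul(SZ, SZ), SSSZ))))
  →7  S(S(S(add(add(SZ, Z), add(mul(SZ, SZ), SSSZ)))))
  →8  S(S(S(add(S(add(Z, Z)), add(mul(SZ, SZ), SSSZ)))))
  →9  S(S(S(S(add(add(Z, Z), add(mul(SZ, SZ), SSSZ))))))
  →10  S(S(S(S(add(Z, add(mul(SZ, SZ), SSSZ))))))
  →11  S(S(S(S(add(mul(SZ, SZ), SSSZ)))))
  →12  S(S(S(S(add(add(SZ, mul(Z, SZ)), SSSZ)))))
  →13  S(S(S(S(add(S(add(Z, mul(Z, SZ))), SSSZ)))))
  →14  S(S(S(S(S(add(add(Z, mul(Z, SZ)), SSSZ))))))
  →15  S(S(S(S(S(add(mul(Z, SZ), SSSZ))))))
  →16  S(S(S(S(S(add(Z, SSSZ))))))
  →17  S^8(Z)

Term B:
  start: add(add(add(S^4(Z), SSZ), SSZ), mul(add(Z, Z), add(Z, Z)))
  →1  add(add(S(add(SSSZ, SSZ)), SSZ), mul(add(Z, Z), add(Z, Z)))
  →2  add(S(add(add(SSSZ, SSZ), SSZ)), mul(add(Z, Z), add(Z, Z)))
  →3  S(add(add(add(SSSZ, SSZ), SSZ), mul(add(Z, Z), add(Z, Z))))
  →4  S(add(add(S(add(SSZ, SSZ)), SSZ), mul(add(Z, Z), add(Z, Z))))
  →5  S(add(S(add(add(SSZ, SSZ), SSZ)), mul(add(Z, Z), add(Z, Z))))
  →6  S(S(add(add(add(SSZ, SSZ), SSZ), mul(add(Z, Z), add(Z, Z)))))
  →7  S(S(add(add(S(add(SZ, SSZ)), SSZ), mul(add(Z, Z), add(Z, Z)))))
  →8  S(S(add(S(add(add(SZ, SSZ), SSZ)), mul(add(Z, Z), add(Z, Z)))))
  →9  S(S(S(add(add(add(SZ, SSZ), SSZ), mul(add(Z, Z), add(Z, Z))))))
  →10  S(S(S(add(add(S(add(Z, SSZ)), SSZ), mul(add(Z, Z), add(Z, Z))))))
  →11  S(S(S(add(S(add(add(Z, SSZ), SSZ)), mul(add(Z, Z), add(Z, Z))))))
  →12  S(S(S(S(add(add(add(Z, SSZ), SSZ), mul(add(Z, Z), add(Z, Z)))))))
  →13  S(S(S(S(add(add(SSZ, SSZ), mul(add(Z, Z), add(Z, Z)))))))
  →14  S(S(S(S(add(S(add(SZ, SSZ)), mul(add(Z, Z), add(Z, Z)))))))
  →15  S(S(S(S(S(add(add(SZ, SSZ), mul(add(Z, Z), add(Z, Z))))))))
  →16  S(S(S(S(S(add(S(add(Z, SSZ)), mul(add(Z, Z), add(Z, Z))))))))
  →17  S(S(S(S(S(S(add(add(Z, SSZ), mul(add(Z, Z), add(Z, Z)))))))))
  →18  S(S(S(S(S(S(add(SSZ, mul(add(Z, Z), add(Z, Z)))))))))
  →19  S(S(S(S(S(S(S(add(SZ, mul(add(Z, Z), add(Z, Z))))))))))
  →20  S(S(S(S(S(S(S(S(add(Z, mul(add(Z, Z), add(Z, Z)))))))))))
  →21  S(S(S(S(S(S(S(S(mul(add(Z, Z), add(Z, Z))))))))))
  →22  S(S(S(S(S(S(S(S(mul(Z, add(Z, Z))))))))))
  →23  S^8(Z)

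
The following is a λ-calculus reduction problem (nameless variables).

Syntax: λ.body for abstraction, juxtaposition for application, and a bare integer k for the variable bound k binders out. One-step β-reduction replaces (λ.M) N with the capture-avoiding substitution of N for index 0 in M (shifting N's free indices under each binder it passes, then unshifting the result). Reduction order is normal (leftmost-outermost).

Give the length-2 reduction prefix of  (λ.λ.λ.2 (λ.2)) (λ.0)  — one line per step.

Answer: after 2 steps: λ.λ.λ.2

Reduction:
  start: (λ.λ.λ.2 (λ.2)) (λ.0)
  [1] λ.λ.(λ.0) (λ.2)
  [2] λ.λ.λ.2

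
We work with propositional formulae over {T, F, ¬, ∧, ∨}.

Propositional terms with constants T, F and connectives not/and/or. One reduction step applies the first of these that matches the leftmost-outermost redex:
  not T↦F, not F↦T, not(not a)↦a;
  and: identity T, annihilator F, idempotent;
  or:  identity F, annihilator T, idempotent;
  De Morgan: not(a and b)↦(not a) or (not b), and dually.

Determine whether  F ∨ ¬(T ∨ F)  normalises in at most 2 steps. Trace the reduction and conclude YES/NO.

  start: F ∨ ¬(T ∨ F)
  step 1: ¬(T ∨ F)
  step 2: ¬T ∧ ¬F

Answer: NO — after 2 steps the term is ¬T ∧ ¬F, not yet normal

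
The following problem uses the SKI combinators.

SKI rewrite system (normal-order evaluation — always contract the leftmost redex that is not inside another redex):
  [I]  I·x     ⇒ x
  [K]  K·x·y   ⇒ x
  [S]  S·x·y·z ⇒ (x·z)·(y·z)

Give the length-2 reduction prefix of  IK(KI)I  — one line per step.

Answer: after 2 steps: KI

Reduction:
  start: IK(KI)I
  step 1: K(KI)I
  step 2: KI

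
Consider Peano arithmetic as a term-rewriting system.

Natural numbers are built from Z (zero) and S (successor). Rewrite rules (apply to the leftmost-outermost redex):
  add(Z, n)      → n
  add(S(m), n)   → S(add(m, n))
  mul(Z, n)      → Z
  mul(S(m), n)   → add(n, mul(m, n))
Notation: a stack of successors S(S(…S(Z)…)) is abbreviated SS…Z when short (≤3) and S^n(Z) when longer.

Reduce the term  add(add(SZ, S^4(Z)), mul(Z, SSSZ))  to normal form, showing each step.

  start: add(add(SZ, S^4(Z)), mul(Z, SSSZ))
  [1] add(S(add(Z, S^4(Z))), mul(Z, SSSZ))
  [2] S(add(add(Z, S^4(Z)), mul(Z, SSSZ)))
  [3] S(add(S^4(Z), mul(Z, SSSZ)))
  [4] S(S(add(SSSZ, mul(Z, SSSZ))))
  [5] S(S(S(add(SSZ, mul(Z, SSSZ)))))
  [6] S(S(S(S(add(SZ, mul(Z, SSSZ))))))
  [7] S(S(S(S(S(add(Z, mul(Z, SSSZ)))))))
  [8] S(S(S(S(S(mul(Z, SSSZ))))))
  [9] S^5(Z)

Answer: normal form = S^5(Z)  (in 9 steps)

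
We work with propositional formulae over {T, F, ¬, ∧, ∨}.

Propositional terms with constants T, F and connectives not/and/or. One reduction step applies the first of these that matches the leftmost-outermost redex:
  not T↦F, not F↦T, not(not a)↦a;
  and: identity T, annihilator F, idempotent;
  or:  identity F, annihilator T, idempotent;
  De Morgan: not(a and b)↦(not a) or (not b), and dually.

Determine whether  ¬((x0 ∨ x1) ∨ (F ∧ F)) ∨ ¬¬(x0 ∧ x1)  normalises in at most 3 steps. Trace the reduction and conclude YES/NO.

Answer: NO — after 3 steps the term is ((¬x0 ∧ ¬x1) ∧ (¬F ∨ ¬F)) ∨ ¬¬(x0 ∧ x1), not yet normal

Working:
  start: ¬((x0 ∨ x1) ∨ (F ∧ F)) ∨ ¬¬(x0 ∧ x1)
  [1] (¬(x0 ∨ x1) ∧ ¬(F ∧ F)) ∨ ¬¬(x0 ∧ x1)
  [2] ((¬x0 ∧ ¬x1) ∧ ¬(F ∧ F)) ∨ ¬¬(x0 ∧ x1)
  [3] ((¬x0 ∧ ¬x1) ∧ (¬F ∨ ¬F)) ∨ ¬¬(x0 ∧ x1)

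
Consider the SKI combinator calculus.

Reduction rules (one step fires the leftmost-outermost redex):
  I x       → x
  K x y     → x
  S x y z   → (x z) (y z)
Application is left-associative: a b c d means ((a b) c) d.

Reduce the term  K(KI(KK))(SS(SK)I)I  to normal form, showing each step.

Answer: normal form = I  (in 3 steps)

Working:
  start: K(KI(KK))(SS(SK)I)I
  →1  KI(KK)I
  →2  II
  →3  I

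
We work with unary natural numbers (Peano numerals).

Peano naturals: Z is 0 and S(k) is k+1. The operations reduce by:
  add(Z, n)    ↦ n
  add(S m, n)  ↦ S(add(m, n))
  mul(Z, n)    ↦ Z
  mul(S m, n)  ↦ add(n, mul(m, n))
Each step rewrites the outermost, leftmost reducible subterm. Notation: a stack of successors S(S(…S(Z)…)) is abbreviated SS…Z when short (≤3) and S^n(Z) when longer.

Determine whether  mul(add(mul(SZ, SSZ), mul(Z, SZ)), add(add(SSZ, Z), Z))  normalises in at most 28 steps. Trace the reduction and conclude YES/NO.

Answer: NO — after 28 steps the term is S(S(S(S(mul(mul(Z, SZ), add(add(SSZ, Z), Z)))))), not yet normal

Derivation:
  start: mul(add(mul(SZ, SSZ), mul(Z, SZ)), add(add(SSZ, Z), Z))
  step 1: mul(add(add(SSZ, mul(Z, SSZ)), mul(Z, SZ)), add(add(SSZ, Z), Z))
  step 2: mul(add(S(add(SZ, mul(Z, SSZ))), mul(Z, SZ)), add(add(SSZ, Z), Z))
  step 3: mul(S(add(add(SZ, mul(Z, SSZ)), mul(Z, SZ))), add(add(SSZ, Z), Z))
  step 4: add(add(add(SSZ, Z), Z), mul(add(add(SZ, mul(Z, SSZ)), mul(Z, SZ)), add(add(SSZ, Z), Z)))
  step 5: add(add(S(add(SZ, Z)), Z), mul(add(add(SZ, mul(Z, SSZ)), mul(Z, SZ)), add(add(SSZ, Z), Z)))
  step 6: add(S(add(add(SZ, Z), Z)), mul(add(add(SZ, mul(Z, SSZ)), mul(Z, SZ)), add(add(SSZ, Z), Z)))
  step 7: S(add(add(add(SZ, Z), Z), mul(add(add(SZ, mul(Z, SSZ)), mul(Z, SZ)), add(add(SSZ, Z), Z))))
  step 8: S(add(add(S(add(Z, Z)), Z), mul(add(add(SZ, mul(Z, SSZ)), mul(Z, SZ)), add(add(SSZ, Z), Z))))
  step 9: S(add(S(add(add(Z, Z), Z)), mul(add(add(SZ, mul(Z, SSZ)), mul(Z, SZ)), add(add(SSZ, Z), Z))))
  step 10: S(S(add(add(add(Z, Z), Z), mul(add(add(SZ, mul(Z, SSZ)), mul(Z, SZ)), add(add(SSZ, Z), Z)))))
  step 11: S(S(add(add(Z, Z), mul(add(add(SZ, mul(Z, SSZ)), mul(Z, SZ)), add(add(SSZ, Z), Z)))))
  step 12: S(S(add(Z, mul(add(add(SZ, mul(Z, SSZ)), mul(Z, SZ)), add(add(SSZ, Z), Z)))))
  step 13: S(S(mul(add(add(SZ, mul(Z, SSZ)), mul(Z, SZ)), add(add(SSZ, Z), Z))))
  step 14: S(S(mul(add(S(add(Z, mul(Z, SSZ))), mul(Z, SZ)), add(add(SSZ, Z), Z))))
  step 15: S(S(mul(S(add(add(Z, mul(Z, SSZ)), mul(Z, SZ))), add(add(SSZ, Z), Z))))
  step 16: S(S(add(add(add(SSZ, Z), Z), mul(add(add(Z, mul(Z, SSZ)), mul(Z, SZ)), add(add(SSZ, Z), Z)))))
  step 17: S(S(add(add(S(add(SZ, Z)), Z), mul(add(add(Z, mul(Z, SSZ)), mul(Z, SZ)), add(add(SSZ, Z), Z)))))
  step 18: S(S(add(S(add(add(SZ, Z), Z)), mul(add(add(Z, mul(Z, SSZ)), mul(Z, SZ)), add(add(SSZ, Z), Z)))))
  step 19: S(S(S(add(add(add(SZ, Z), Z), mul(add(add(Z, mul(Z, SSZ)), mul(Z, SZ)), add(add(SSZ, Z), Z))))))
  step 20: S(S(S(add(add(S(add(Z, Z)), Z), mul(add(add(Z, mul(Z, SSZ)), mul(Z, SZ)), add(add(SSZ, Z), Z))))))
  step 21: S(S(S(add(S(add(add(Z, Z), Z)), mul(add(add(Z, mul(Z, SSZ)), mul(Z, SZ)), add(add(SSZ, Z), Z))))))
  step 22: S(S(S(S(add(add(add(Z, Z), Z), mul(add(add(Z, mul(Z, SSZ)), mul(Z, SZ)), add(add(SSZ, Z), Z)))))))
  step 23: S(S(S(S(add(add(Z, Z), mul(add(add(Z, mul(Z, SSZ)), mul(Z, SZ)), add(add(SSZ, Z), Z)))))))
  step 24: S(S(S(S(add(Z, mul(add(add(Z, mul(Z, SSZ)), mul(Z, SZ)), add(add(SSZ, Z), Z)))))))
  step 25: S(S(S(S(mul(add(add(Z, mul(Z, SSZ)), mul(Z, SZ)), add(add(SSZ, Z), Z))))))
  step 26: S(S(S(S(mul(add(mul(Z, SSZ), mul(Z, SZ)), add(add(SSZ, Z), Z))))))
  step 27: S(S(S(S(mul(add(Z, mul(Z, SZ)), add(add(SSZ, Z), Z))))))
  step 28: S(S(S(S(mul(mul(Z, SZ), add(add(SSZ, Z), Z))))))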